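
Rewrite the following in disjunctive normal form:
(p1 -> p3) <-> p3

(p1 -> p3) <-> p3
≡ ((p1 -> p3) -> p3) & (p3 -> (p1 -> p3))   [eliminate <->]
≡ (~(p1 -> p3) | p3) & (p3 -> (p1 -> p3))   [eliminate ->]
≡ (~(~p1 | p3) | p3) & (p3 -> (p1 -> p3))   [eliminate ->]
≡ (~(~p1 | p3) | p3) & (~p3 | (p1 -> p3))   [eliminate ->]
≡ (~(~p1 | p3) | p3) & (~p3 | ~p1 | p3)   [eliminate ->]
≡ ((~~p1 & ~p3) | p3) & (~p3 | ~p1 | p3)   [De Morgan]
≡ ((p1 & ~p3) | p3) & (~p3 | ~p1 | p3)   [double negation]
≡ (p1 & ~p3 & ~p3) | (p1 & ~p3 & ~p1) | (p1 & ~p3 & p3) | (p3 & ~p3) | (p3 & ~p1) | (p3 & p3)   [distribute & over |]
≡ (p1 & ~p3) | p3   [simplify]

(p1 & ~p3) | p3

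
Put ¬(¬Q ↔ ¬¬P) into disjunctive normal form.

¬(¬Q ↔ ¬¬P)
= ¬((¬Q → ¬¬P) ∧ (¬¬P → ¬Q))
= ¬((¬¬Q ∨ ¬¬P) ∧ (¬¬P → ¬Q))
= ¬((¬¬Q ∨ ¬¬P) ∧ (¬¬¬P ∨ ¬Q))
= ¬(¬¬Q ∨ ¬¬P) ∨ ¬(¬¬¬P ∨ ¬Q)
= (¬¬¬Q ∧ ¬¬¬P) ∨ ¬(¬¬¬P ∨ ¬Q)
= (¬Q ∧ ¬¬¬P) ∨ ¬(¬¬¬P ∨ ¬Q)
= (¬Q ∧ ¬P) ∨ ¬(¬¬¬P ∨ ¬Q)
= (¬Q ∧ ¬P) ∨ (¬¬¬¬P ∧ ¬¬Q)
= (¬Q ∧ ¬P) ∨ (¬¬P ∧ ¬¬Q)
= (¬Q ∧ ¬P) ∨ (P ∧ ¬¬Q)
= (¬Q ∧ ¬P) ∨ (P ∧ Q)

(¬Q ∧ ¬P) ∨ (P ∧ Q)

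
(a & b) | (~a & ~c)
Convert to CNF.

(a | ~c) & (b | ~a) & (b | ~c)

(a & b) | (~a & ~c)
≡ (a | ~a) & (a | ~c) & (b | ~a) & (b | ~c)   [distribute | over &]
≡ (a | ~c) & (b | ~a) & (b | ~c)   [simplify]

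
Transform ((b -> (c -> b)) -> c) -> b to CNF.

~c | b

((b -> (c -> b)) -> c) -> b
= ~((b -> (c -> b)) -> c) | b   — eliminate ->
= ~(~(b -> (c -> b)) | c) | b   — eliminate ->
= ~(~(~b | (c -> b)) | c) | b   — eliminate ->
= ~(~(~b | ~c | b) | c) | b   — eliminate ->
= (~~(~b | ~c | b) & ~c) | b   — De Morgan
= ((~b | ~c | b) & ~c) | b   — double negation
= (~b | ~c | b | b) & (~c | b)   — distribute | over &
= ~c | b   — simplify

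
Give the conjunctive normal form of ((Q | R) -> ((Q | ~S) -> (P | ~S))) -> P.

((Q | R) -> ((Q | ~S) -> (P | ~S))) -> P
≡ ~((Q | R) -> ((Q | ~S) -> (P | ~S))) | P   — eliminate ->
≡ ~(~(Q | R) | ((Q | ~S) -> (P | ~S))) | P   — eliminate ->
≡ ~(~(Q | R) | ~(Q | ~S) | P | ~S) | P   — eliminate ->
≡ (~~(Q | R) & ~~(Q | ~S) & ~P & ~~S) | P   — De Morgan
≡ ((Q | R) & ~~(Q | ~S) & ~P & ~~S) | P   — double negation
≡ ((Q | R) & (Q | ~S) & ~P & ~~S) | P   — double negation
≡ ((Q | R) & (Q | ~S) & ~P & S) | P   — double negation
≡ (Q | R | P) & (Q | ~S | P) & (~P | P) & (S | P)   — distribute | over &
≡ (Q | R | P) & (Q | ~S | P) & (S | P)   — simplify

(Q | R | P) & (Q | ~S | P) & (S | P)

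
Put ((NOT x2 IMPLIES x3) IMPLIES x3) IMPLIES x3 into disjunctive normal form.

((NOT x2 IMPLIES x3) IMPLIES x3) IMPLIES x3
≡ NOT ((NOT x2 IMPLIES x3) IMPLIES x3) OR x3   — eliminate IMPLIES
≡ NOT (NOT (NOT x2 IMPLIES x3) OR x3) OR x3   — eliminate IMPLIES
≡ NOT (NOT (NOT NOT x2 OR x3) OR x3) OR x3   — eliminate IMPLIES
≡ (NOT NOT (NOT NOT x2 OR x3) AND NOT x3) OR x3   — De Morgan
≡ ((NOT NOT x2 OR x3) AND NOT x3) OR x3   — double negation
≡ ((x2 OR x3) AND NOT x3) OR x3   — double negation
≡ (x2 AND NOT x3) OR (x3 AND NOT x3) OR x3   — distribute AND over OR
≡ (x2 AND NOT x3) OR x3   — simplify

(x2 AND NOT x3) OR x3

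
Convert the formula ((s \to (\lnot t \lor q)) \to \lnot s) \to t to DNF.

((s \to (\lnot t \lor q)) \to \lnot s) \to t
≡ \lnot ((s \to (\lnot t \lor q)) \to \lnot s) \lor t   [eliminate \to]
≡ \lnot (\lnot (s \to (\lnot t \lor q)) \lor \lnot s) \lor t   [eliminate \to]
≡ \lnot (\lnot (\lnot s \lor \lnot t \lor q) \lor \lnot s) \lor t   [eliminate \to]
≡ (\lnot \lnot (\lnot s \lor \lnot t \lor q) \land \lnot \lnot s) \lor t   [De Morgan]
≡ ((\lnot s \lor \lnot t \lor q) \land \lnot \lnot s) \lor t   [double negation]
≡ ((\lnot s \lor \lnot t \lor q) \land s) \lor t   [double negation]
≡ (\lnot s \land s) \lor (\lnot t \land s) \lor (q \land s) \lor t   [distribute \land over \lor]
≡ (\lnot t \land s) \lor (q \land s) \lor t   [simplify]

(\lnot t \land s) \lor (q \land s) \lor t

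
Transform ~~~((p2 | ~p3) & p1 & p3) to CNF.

~p2 | ~p1 | ~p3

~~~((p2 | ~p3) & p1 & p3)
≡ ~((p2 | ~p3) & p1 & p3)   [double negation]
≡ ~(p2 | ~p3) | ~p1 | ~p3   [De Morgan]
≡ (~p2 & ~~p3) | ~p1 | ~p3   [De Morgan]
≡ (~p2 & p3) | ~p1 | ~p3   [double negation]
≡ (~p2 | ~p1 | ~p3) & (p3 | ~p1 | ~p3)   [distribute | over &]
≡ ~p2 | ~p1 | ~p3   [simplify]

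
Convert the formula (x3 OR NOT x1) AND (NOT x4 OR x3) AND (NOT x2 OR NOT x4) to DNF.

(x3 AND NOT x4) OR (x3 AND NOT x2) OR (NOT x1 AND NOT x4)

(x3 OR NOT x1) AND (NOT x4 OR x3) AND (NOT x2 OR NOT x4)
⇔ (x3 AND NOT x4 AND NOT x2) OR (x3 AND NOT x4 AND NOT x4) OR (x3 AND x3 AND NOT x2) OR (x3 AND x3 AND NOT x4) OR (NOT x1 AND NOT x4 AND NOT x2) OR (NOT x1 AND NOT x4 AND NOT x4) OR (NOT x1 AND x3 AND NOT x2) OR (NOT x1 AND x3 AND NOT x4)   [distribute AND over OR]
⇔ (x3 AND NOT x4) OR (x3 AND NOT x2) OR (NOT x1 AND NOT x4)   [simplify]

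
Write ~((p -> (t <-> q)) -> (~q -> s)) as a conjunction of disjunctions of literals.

(~p | ~t | q) & ~q & ~s

~((p -> (t <-> q)) -> (~q -> s))
⇔ ~(~(p -> (t <-> q)) | (~q -> s))
⇔ ~(~(~p | (t <-> q)) | (~q -> s))
⇔ ~(~(~p | ((t -> q) & (q -> t))) | (~q -> s))
⇔ ~(~(~p | ((~t | q) & (q -> t))) | (~q -> s))
⇔ ~(~(~p | ((~t | q) & (~q | t))) | (~q -> s))
⇔ ~(~(~p | ((~t | q) & (~q | t))) | ~~q | s)
⇔ ~~(~p | ((~t | q) & (~q | t))) & ~~~q & ~s
⇔ (~p | ((~t | q) & (~q | t))) & ~~~q & ~s
⇔ (~p | ((~t | q) & (~q | t))) & ~q & ~s
⇔ (~p | ~t | q) & (~p | ~q | t) & ~q & ~s
⇔ (~p | ~t | q) & ~q & ~s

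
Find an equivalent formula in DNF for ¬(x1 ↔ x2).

(x1 ∧ ¬x2) ∨ (x2 ∧ ¬x1)

¬(x1 ↔ x2)
⇔ ¬((x1 → x2) ∧ (x2 → x1))   (eliminate ↔)
⇔ ¬((¬x1 ∨ x2) ∧ (x2 → x1))   (eliminate →)
⇔ ¬((¬x1 ∨ x2) ∧ (¬x2 ∨ x1))   (eliminate →)
⇔ ¬(¬x1 ∨ x2) ∨ ¬(¬x2 ∨ x1)   (De Morgan)
⇔ (¬¬x1 ∧ ¬x2) ∨ ¬(¬x2 ∨ x1)   (De Morgan)
⇔ (x1 ∧ ¬x2) ∨ ¬(¬x2 ∨ x1)   (double negation)
⇔ (x1 ∧ ¬x2) ∨ (¬¬x2 ∧ ¬x1)   (De Morgan)
⇔ (x1 ∧ ¬x2) ∨ (x2 ∧ ¬x1)   (double negation)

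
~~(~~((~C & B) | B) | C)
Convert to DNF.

B | C

~~(~~((~C & B) | B) | C)
≡ ~~((~C & B) | B) | C   — double negation
≡ (~C & B) | B | C   — double negation
≡ B | C   — simplify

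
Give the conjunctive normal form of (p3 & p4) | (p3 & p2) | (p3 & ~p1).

p3 & (p4 | p2 | ~p1)

(p3 & p4) | (p3 & p2) | (p3 & ~p1)
⇔ (p3 | p3 | p3) & (p3 | p3 | ~p1) & (p3 | p2 | p3) & (p3 | p2 | ~p1) & (p4 | p3 | p3) & (p4 | p3 | ~p1) & (p4 | p2 | p3) & (p4 | p2 | ~p1)   [distribute | over &]
⇔ p3 & (p4 | p2 | ~p1)   [simplify]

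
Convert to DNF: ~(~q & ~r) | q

~(~q & ~r) | q
= ~~q | ~~r | q   — De Morgan
= q | ~~r | q   — double negation
= q | r | q   — double negation
= q | r   — simplify

q | r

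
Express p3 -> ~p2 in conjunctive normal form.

~p3 | ~p2

p3 -> ~p2
≡ ~p3 | ~p2   [eliminate ->]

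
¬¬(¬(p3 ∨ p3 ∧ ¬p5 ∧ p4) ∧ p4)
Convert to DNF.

¬¬(¬(p3 ∨ p3 ∧ ¬p5 ∧ p4) ∧ p4)
⇔ ¬(p3 ∨ p3 ∧ ¬p5 ∧ p4) ∧ p4
⇔ ¬p3 ∧ ¬(p3 ∧ ¬p5 ∧ p4) ∧ p4
⇔ ¬p3 ∧ (¬p3 ∨ ¬¬p5 ∨ ¬p4) ∧ p4
⇔ ¬p3 ∧ (¬p3 ∨ p5 ∨ ¬p4) ∧ p4
⇔ ¬p3 ∧ ¬p3 ∧ p4 ∨ ¬p3 ∧ p5 ∧ p4 ∨ ¬p3 ∧ ¬p4 ∧ p4
⇔ ¬p3 ∧ p4

¬p3 ∧ p4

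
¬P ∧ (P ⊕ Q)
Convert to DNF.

¬P ∧ Q

¬P ∧ (P ⊕ Q)
≡ ¬P ∧ (P ∧ ¬Q ∨ ¬P ∧ Q)   [expand ⊕]
≡ ¬P ∧ P ∧ ¬Q ∨ ¬P ∧ ¬P ∧ Q   [distribute ∧ over ∨]
≡ ¬P ∧ Q   [simplify]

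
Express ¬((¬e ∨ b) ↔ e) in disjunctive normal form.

¬((¬e ∨ b) ↔ e)
⇔ ¬(((¬e ∨ b) → e) ∧ (e → (¬e ∨ b)))   [eliminate ↔]
⇔ ¬((¬(¬e ∨ b) ∨ e) ∧ (e → (¬e ∨ b)))   [eliminate →]
⇔ ¬((¬(¬e ∨ b) ∨ e) ∧ (¬e ∨ ¬e ∨ b))   [eliminate →]
⇔ ¬(¬(¬e ∨ b) ∨ e) ∨ ¬(¬e ∨ ¬e ∨ b)   [De Morgan]
⇔ (¬¬(¬e ∨ b) ∧ ¬e) ∨ ¬(¬e ∨ ¬e ∨ b)   [De Morgan]
⇔ ((¬e ∨ b) ∧ ¬e) ∨ ¬(¬e ∨ ¬e ∨ b)   [double negation]
⇔ ((¬e ∨ b) ∧ ¬e) ∨ (¬¬e ∧ ¬¬e ∧ ¬b)   [De Morgan]
⇔ ((¬e ∨ b) ∧ ¬e) ∨ (e ∧ ¬¬e ∧ ¬b)   [double negation]
⇔ ((¬e ∨ b) ∧ ¬e) ∨ (e ∧ e ∧ ¬b)   [double negation]
⇔ (¬e ∧ ¬e) ∨ (b ∧ ¬e) ∨ (e ∧ e ∧ ¬b)   [distribute ∧ over ∨]
⇔ ¬e ∨ (e ∧ ¬b)   [simplify]

¬e ∨ (e ∧ ¬b)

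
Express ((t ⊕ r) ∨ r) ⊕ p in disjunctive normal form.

((t ⊕ r) ∨ r) ⊕ p
≡ (((t ⊕ r) ∨ r) ∧ ¬p) ∨ (¬((t ⊕ r) ∨ r) ∧ p)   [expand ⊕]
≡ (((t ∧ ¬r) ∨ (¬t ∧ r) ∨ r) ∧ ¬p) ∨ (¬((t ⊕ r) ∨ r) ∧ p)   [expand ⊕]
≡ (((t ∧ ¬r) ∨ (¬t ∧ r) ∨ r) ∧ ¬p) ∨ (¬((t ∧ ¬r) ∨ (¬t ∧ r) ∨ r) ∧ p)   [expand ⊕]
≡ (((t ∧ ¬r) ∨ (¬t ∧ r) ∨ r) ∧ ¬p) ∨ (¬(t ∧ ¬r) ∧ ¬(¬t ∧ r) ∧ ¬r ∧ p)   [De Morgan]
≡ (((t ∧ ¬r) ∨ (¬t ∧ r) ∨ r) ∧ ¬p) ∨ ((¬t ∨ ¬¬r) ∧ ¬(¬t ∧ r) ∧ ¬r ∧ p)   [De Morgan]
≡ (((t ∧ ¬r) ∨ (¬t ∧ r) ∨ r) ∧ ¬p) ∨ ((¬t ∨ r) ∧ ¬(¬t ∧ r) ∧ ¬r ∧ p)   [double negation]
≡ (((t ∧ ¬r) ∨ (¬t ∧ r) ∨ r) ∧ ¬p) ∨ ((¬t ∨ r) ∧ (¬¬t ∨ ¬r) ∧ ¬r ∧ p)   [De Morgan]
≡ (((t ∧ ¬r) ∨ (¬t ∧ r) ∨ r) ∧ ¬p) ∨ ((¬t ∨ r) ∧ (t ∨ ¬r) ∧ ¬r ∧ p)   [double negation]
≡ (t ∧ ¬r ∧ ¬p) ∨ (¬t ∧ r ∧ ¬p) ∨ (r ∧ ¬p) ∨ (¬t ∧ t ∧ ¬r ∧ p) ∨ (¬t ∧ ¬r ∧ ¬r ∧ p) ∨ (r ∧ t ∧ ¬r ∧ p) ∨ (r ∧ ¬r ∧ ¬r ∧ p)   [distribute ∧ over ∨]
≡ (t ∧ ¬r ∧ ¬p) ∨ (r ∧ ¬p) ∨ (¬t ∧ ¬r ∧ p)   [simplify]

(t ∧ ¬r ∧ ¬p) ∨ (r ∧ ¬p) ∨ (¬t ∧ ¬r ∧ p)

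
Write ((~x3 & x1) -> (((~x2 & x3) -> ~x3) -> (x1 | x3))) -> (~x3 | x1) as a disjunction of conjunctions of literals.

((~x3 & x1) -> (((~x2 & x3) -> ~x3) -> (x1 | x3))) -> (~x3 | x1)
= ~((~x3 & x1) -> (((~x2 & x3) -> ~x3) -> (x1 | x3))) | ~x3 | x1   [eliminate ->]
= ~(~(~x3 & x1) | (((~x2 & x3) -> ~x3) -> (x1 | x3))) | ~x3 | x1   [eliminate ->]
= ~(~(~x3 & x1) | ~((~x2 & x3) -> ~x3) | x1 | x3) | ~x3 | x1   [eliminate ->]
= ~(~(~x3 & x1) | ~(~(~x2 & x3) | ~x3) | x1 | x3) | ~x3 | x1   [eliminate ->]
= (~~(~x3 & x1) & ~~(~(~x2 & x3) | ~x3) & ~x1 & ~x3) | ~x3 | x1   [De Morgan]
= (~x3 & x1 & ~~(~(~x2 & x3) | ~x3) & ~x1 & ~x3) | ~x3 | x1   [double negation]
= (~x3 & x1 & (~(~x2 & x3) | ~x3) & ~x1 & ~x3) | ~x3 | x1   [double negation]
= (~x3 & x1 & (~~x2 | ~x3 | ~x3) & ~x1 & ~x3) | ~x3 | x1   [De Morgan]
= (~x3 & x1 & (x2 | ~x3 | ~x3) & ~x1 & ~x3) | ~x3 | x1   [double negation]
= (~x3 & x1 & x2 & ~x1 & ~x3) | (~x3 & x1 & ~x3 & ~x1 & ~x3) | (~x3 & x1 & ~x3 & ~x1 & ~x3) | ~x3 | x1   [distribute & over |]
= ~x3 | x1   [simplify]

~x3 | x1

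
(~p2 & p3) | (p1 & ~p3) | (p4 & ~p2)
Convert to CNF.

(~p2 | p1) & (~p2 | ~p3) & (p3 | p1 | p4)

(~p2 & p3) | (p1 & ~p3) | (p4 & ~p2)
⇔ (~p2 | p1 | p4) & (~p2 | p1 | ~p2) & (~p2 | ~p3 | p4) & (~p2 | ~p3 | ~p2) & (p3 | p1 | p4) & (p3 | p1 | ~p2) & (p3 | ~p3 | p4) & (p3 | ~p3 | ~p2)   [distribute | over &]
⇔ (~p2 | p1) & (~p2 | ~p3) & (p3 | p1 | p4)   [simplify]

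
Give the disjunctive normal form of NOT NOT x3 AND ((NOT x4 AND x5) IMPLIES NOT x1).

NOT NOT x3 AND ((NOT x4 AND x5) IMPLIES NOT x1)
⇔ NOT NOT x3 AND (NOT (NOT x4 AND x5) OR NOT x1)   [eliminate IMPLIES]
⇔ x3 AND (NOT (NOT x4 AND x5) OR NOT x1)   [double negation]
⇔ x3 AND (NOT NOT x4 OR NOT x5 OR NOT x1)   [De Morgan]
⇔ x3 AND (x4 OR NOT x5 OR NOT x1)   [double negation]
⇔ (x3 AND x4) OR (x3 AND NOT x5) OR (x3 AND NOT x1)   [distribute AND over OR]

(x3 AND x4) OR (x3 AND NOT x5) OR (x3 AND NOT x1)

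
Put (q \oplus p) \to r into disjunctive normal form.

(\lnot q \land \lnot p) \lor (p \land q) \lor r

(q \oplus p) \to r
⇔ \lnot (q \oplus p) \lor r   (eliminate \to)
⇔ \lnot ((q \land \lnot p) \lor (\lnot q \land p)) \lor r   (expand \oplus)
⇔ (\lnot (q \land \lnot p) \land \lnot (\lnot q \land p)) \lor r   (De Morgan)
⇔ ((\lnot q \lor \lnot \lnot p) \land \lnot (\lnot q \land p)) \lor r   (De Morgan)
⇔ ((\lnot q \lor p) \land \lnot (\lnot q \land p)) \lor r   (double negation)
⇔ ((\lnot q \lor p) \land (\lnot \lnot q \lor \lnot p)) \lor r   (De Morgan)
⇔ ((\lnot q \lor p) \land (q \lor \lnot p)) \lor r   (double negation)
⇔ (\lnot q \land q) \lor (\lnot q \land \lnot p) \lor (p \land q) \lor (p \land \lnot p) \lor r   (distribute \land over \lor)
⇔ (\lnot q \land \lnot p) \lor (p \land q) \lor r   (simplify)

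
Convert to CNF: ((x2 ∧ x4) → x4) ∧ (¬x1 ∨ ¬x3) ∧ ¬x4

(¬x1 ∨ ¬x3) ∧ ¬x4

((x2 ∧ x4) → x4) ∧ (¬x1 ∨ ¬x3) ∧ ¬x4
≡ (¬(x2 ∧ x4) ∨ x4) ∧ (¬x1 ∨ ¬x3) ∧ ¬x4
≡ (¬x2 ∨ ¬x4 ∨ x4) ∧ (¬x1 ∨ ¬x3) ∧ ¬x4
≡ (¬x1 ∨ ¬x3) ∧ ¬x4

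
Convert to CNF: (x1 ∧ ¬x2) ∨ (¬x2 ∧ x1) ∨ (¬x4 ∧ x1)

x1 ∧ (¬x2 ∨ ¬x4)

(x1 ∧ ¬x2) ∨ (¬x2 ∧ x1) ∨ (¬x4 ∧ x1)
⇔ (x1 ∨ ¬x2 ∨ ¬x4) ∧ (x1 ∨ ¬x2 ∨ x1) ∧ (x1 ∨ x1 ∨ ¬x4) ∧ (x1 ∨ x1 ∨ x1) ∧ (¬x2 ∨ ¬x2 ∨ ¬x4) ∧ (¬x2 ∨ ¬x2 ∨ x1) ∧ (¬x2 ∨ x1 ∨ ¬x4) ∧ (¬x2 ∨ x1 ∨ x1)   — distribute ∨ over ∧
⇔ x1 ∧ (¬x2 ∨ ¬x4)   — simplify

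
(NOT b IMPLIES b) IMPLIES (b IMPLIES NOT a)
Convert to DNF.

NOT b OR NOT a

(NOT b IMPLIES b) IMPLIES (b IMPLIES NOT a)
≡ NOT (NOT b IMPLIES b) OR (b IMPLIES NOT a)   — eliminate IMPLIES
≡ NOT (NOT NOT b OR b) OR (b IMPLIES NOT a)   — eliminate IMPLIES
≡ NOT (NOT NOT b OR b) OR NOT b OR NOT a   — eliminate IMPLIES
≡ (NOT NOT NOT b AND NOT b) OR NOT b OR NOT a   — De Morgan
≡ (NOT b AND NOT b) OR NOT b OR NOT a   — double negation
≡ NOT b OR NOT a   — simplify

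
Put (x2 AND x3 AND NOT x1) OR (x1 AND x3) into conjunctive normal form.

(x2 OR x1) AND x3

(x2 AND x3 AND NOT x1) OR (x1 AND x3)
= (x2 OR x1) AND (x2 OR x3) AND (x3 OR x1) AND (x3 OR x3) AND (NOT x1 OR x1) AND (NOT x1 OR x3)   [distribute OR over AND]
= (x2 OR x1) AND x3   [simplify]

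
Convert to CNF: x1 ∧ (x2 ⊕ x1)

x1 ∧ (x2 ⊕ x1)
= x1 ∧ (x2 ∨ x1) ∧ ¬(x2 ∧ x1)   [expand ⊕]
= x1 ∧ (x2 ∨ x1) ∧ (¬x2 ∨ ¬x1)   [De Morgan]
= x1 ∧ (¬x2 ∨ ¬x1)   [simplify]

x1 ∧ (¬x2 ∨ ¬x1)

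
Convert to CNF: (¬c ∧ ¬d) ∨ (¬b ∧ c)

(¬c ∨ ¬b) ∧ (¬d ∨ ¬b) ∧ (¬d ∨ c)

(¬c ∧ ¬d) ∨ (¬b ∧ c)
≡ (¬c ∨ ¬b) ∧ (¬c ∨ c) ∧ (¬d ∨ ¬b) ∧ (¬d ∨ c)
≡ (¬c ∨ ¬b) ∧ (¬d ∨ ¬b) ∧ (¬d ∨ c)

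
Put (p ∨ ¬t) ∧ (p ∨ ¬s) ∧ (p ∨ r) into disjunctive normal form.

p ∨ (¬t ∧ ¬s ∧ r)

(p ∨ ¬t) ∧ (p ∨ ¬s) ∧ (p ∨ r)
≡ (p ∧ p ∧ p) ∨ (p ∧ p ∧ r) ∨ (p ∧ ¬s ∧ p) ∨ (p ∧ ¬s ∧ r) ∨ (¬t ∧ p ∧ p) ∨ (¬t ∧ p ∧ r) ∨ (¬t ∧ ¬s ∧ p) ∨ (¬t ∧ ¬s ∧ r)   [distribute ∧ over ∨]
≡ p ∨ (¬t ∧ ¬s ∧ r)   [simplify]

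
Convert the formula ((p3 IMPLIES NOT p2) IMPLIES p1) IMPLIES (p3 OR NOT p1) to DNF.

p3 OR NOT p1

((p3 IMPLIES NOT p2) IMPLIES p1) IMPLIES (p3 OR NOT p1)
⇔ NOT ((p3 IMPLIES NOT p2) IMPLIES p1) OR p3 OR NOT p1   [eliminate IMPLIES]
⇔ NOT (NOT (p3 IMPLIES NOT p2) OR p1) OR p3 OR NOT p1   [eliminate IMPLIES]
⇔ NOT (NOT (NOT p3 OR NOT p2) OR p1) OR p3 OR NOT p1   [eliminate IMPLIES]
⇔ (NOT NOT (NOT p3 OR NOT p2) AND NOT p1) OR p3 OR NOT p1   [De Morgan]
⇔ ((NOT p3 OR NOT p2) AND NOT p1) OR p3 OR NOT p1   [double negation]
⇔ (NOT p3 AND NOT p1) OR (NOT p2 AND NOT p1) OR p3 OR NOT p1   [distribute AND over OR]
⇔ p3 OR NOT p1   [simplify]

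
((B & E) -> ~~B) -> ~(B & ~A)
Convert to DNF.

~B | A

((B & E) -> ~~B) -> ~(B & ~A)
≡ ~((B & E) -> ~~B) | ~(B & ~A)   (eliminate ->)
≡ ~(~(B & E) | ~~B) | ~(B & ~A)   (eliminate ->)
≡ (~~(B & E) & ~~~B) | ~(B & ~A)   (De Morgan)
≡ (B & E & ~~~B) | ~(B & ~A)   (double negation)
≡ (B & E & ~B) | ~(B & ~A)   (double negation)
≡ (B & E & ~B) | ~B | ~~A   (De Morgan)
≡ (B & E & ~B) | ~B | A   (double negation)
≡ ~B | A   (simplify)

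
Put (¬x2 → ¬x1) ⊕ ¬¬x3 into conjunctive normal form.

(¬x2 → ¬x1) ⊕ ¬¬x3
= ((¬x2 → ¬x1) ∨ ¬¬x3) ∧ ¬((¬x2 → ¬x1) ∧ ¬¬x3)   [expand ⊕]
= (¬¬x2 ∨ ¬x1 ∨ ¬¬x3) ∧ ¬((¬x2 → ¬x1) ∧ ¬¬x3)   [eliminate →]
= (¬¬x2 ∨ ¬x1 ∨ ¬¬x3) ∧ ¬((¬¬x2 ∨ ¬x1) ∧ ¬¬x3)   [eliminate →]
= (x2 ∨ ¬x1 ∨ ¬¬x3) ∧ ¬((¬¬x2 ∨ ¬x1) ∧ ¬¬x3)   [double negation]
= (x2 ∨ ¬x1 ∨ x3) ∧ ¬((¬¬x2 ∨ ¬x1) ∧ ¬¬x3)   [double negation]
= (x2 ∨ ¬x1 ∨ x3) ∧ (¬(¬¬x2 ∨ ¬x1) ∨ ¬¬¬x3)   [De Morgan]
= (x2 ∨ ¬x1 ∨ x3) ∧ ((¬¬¬x2 ∧ ¬¬x1) ∨ ¬¬¬x3)   [De Morgan]
= (x2 ∨ ¬x1 ∨ x3) ∧ ((¬x2 ∧ ¬¬x1) ∨ ¬¬¬x3)   [double negation]
= (x2 ∨ ¬x1 ∨ x3) ∧ ((¬x2 ∧ x1) ∨ ¬¬¬x3)   [double negation]
= (x2 ∨ ¬x1 ∨ x3) ∧ ((¬x2 ∧ x1) ∨ ¬x3)   [double negation]
= (x2 ∨ ¬x1 ∨ x3) ∧ (¬x2 ∨ ¬x3) ∧ (x1 ∨ ¬x3)   [distribute ∨ over ∧]

(x2 ∨ ¬x1 ∨ x3) ∧ (¬x2 ∨ ¬x3) ∧ (x1 ∨ ¬x3)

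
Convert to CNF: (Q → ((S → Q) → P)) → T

(Q → ((S → Q) → P)) → T
≡ ¬(Q → ((S → Q) → P)) ∨ T   [eliminate →]
≡ ¬(¬Q ∨ ((S → Q) → P)) ∨ T   [eliminate →]
≡ ¬(¬Q ∨ ¬(S → Q) ∨ P) ∨ T   [eliminate →]
≡ ¬(¬Q ∨ ¬(¬S ∨ Q) ∨ P) ∨ T   [eliminate →]
≡ (¬¬Q ∧ ¬¬(¬S ∨ Q) ∧ ¬P) ∨ T   [De Morgan]
≡ (Q ∧ ¬¬(¬S ∨ Q) ∧ ¬P) ∨ T   [double negation]
≡ (Q ∧ (¬S ∨ Q) ∧ ¬P) ∨ T   [double negation]
≡ (Q ∨ T) ∧ (¬S ∨ Q ∨ T) ∧ (¬P ∨ T)   [distribute ∨ over ∧]
≡ (Q ∨ T) ∧ (¬P ∨ T)   [simplify]

(Q ∨ T) ∧ (¬P ∨ T)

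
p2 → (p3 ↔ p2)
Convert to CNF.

¬p2 ∨ p3

p2 → (p3 ↔ p2)
= ¬p2 ∨ (p3 ↔ p2)   [eliminate →]
= ¬p2 ∨ ((p3 → p2) ∧ (p2 → p3))   [eliminate ↔]
= ¬p2 ∨ ((¬p3 ∨ p2) ∧ (p2 → p3))   [eliminate →]
= ¬p2 ∨ ((¬p3 ∨ p2) ∧ (¬p2 ∨ p3))   [eliminate →]
= (¬p2 ∨ ¬p3 ∨ p2) ∧ (¬p2 ∨ ¬p2 ∨ p3)   [distribute ∨ over ∧]
= ¬p2 ∨ p3   [simplify]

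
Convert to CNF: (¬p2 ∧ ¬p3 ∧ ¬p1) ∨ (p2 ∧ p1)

(¬p2 ∨ p1) ∧ (¬p3 ∨ p2) ∧ (¬p3 ∨ p1) ∧ (¬p1 ∨ p2)

(¬p2 ∧ ¬p3 ∧ ¬p1) ∨ (p2 ∧ p1)
≡ (¬p2 ∨ p2) ∧ (¬p2 ∨ p1) ∧ (¬p3 ∨ p2) ∧ (¬p3 ∨ p1) ∧ (¬p1 ∨ p2) ∧ (¬p1 ∨ p1)   [distribute ∨ over ∧]
≡ (¬p2 ∨ p1) ∧ (¬p3 ∨ p2) ∧ (¬p3 ∨ p1) ∧ (¬p1 ∨ p2)   [simplify]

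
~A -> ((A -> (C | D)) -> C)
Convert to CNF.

~A -> ((A -> (C | D)) -> C)
⇔ ~~A | ((A -> (C | D)) -> C)   [eliminate ->]
⇔ ~~A | ~(A -> (C | D)) | C   [eliminate ->]
⇔ ~~A | ~(~A | C | D) | C   [eliminate ->]
⇔ A | ~(~A | C | D) | C   [double negation]
⇔ A | (~~A & ~C & ~D) | C   [De Morgan]
⇔ A | (A & ~C & ~D) | C   [double negation]
⇔ (A | A | C) & (A | ~C | C) & (A | ~D | C)   [distribute | over &]
⇔ A | C   [simplify]

A | C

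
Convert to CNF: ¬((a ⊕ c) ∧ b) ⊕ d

¬((a ⊕ c) ∧ b) ⊕ d
⇔ (¬((a ⊕ c) ∧ b) ∨ d) ∧ ¬(¬((a ⊕ c) ∧ b) ∧ d)
⇔ (¬((a ∨ c) ∧ ¬(a ∧ c) ∧ b) ∨ d) ∧ ¬(¬((a ⊕ c) ∧ b) ∧ d)
⇔ (¬((a ∨ c) ∧ ¬(a ∧ c) ∧ b) ∨ d) ∧ ¬(¬((a ∨ c) ∧ ¬(a ∧ c) ∧ b) ∧ d)
⇔ (¬(a ∨ c) ∨ ¬¬(a ∧ c) ∨ ¬b ∨ d) ∧ ¬(¬((a ∨ c) ∧ ¬(a ∧ c) ∧ b) ∧ d)
⇔ ((¬a ∧ ¬c) ∨ ¬¬(a ∧ c) ∨ ¬b ∨ d) ∧ ¬(¬((a ∨ c) ∧ ¬(a ∧ c) ∧ b) ∧ d)
⇔ ((¬a ∧ ¬c) ∨ (a ∧ c) ∨ ¬b ∨ d) ∧ ¬(¬((a ∨ c) ∧ ¬(a ∧ c) ∧ b) ∧ d)
⇔ ((¬a ∧ ¬c) ∨ (a ∧ c) ∨ ¬b ∨ d) ∧ (¬¬((a ∨ c) ∧ ¬(a ∧ c) ∧ b) ∨ ¬d)
⇔ ((¬a ∧ ¬c) ∨ (a ∧ c) ∨ ¬b ∨ d) ∧ (((a ∨ c) ∧ ¬(a ∧ c) ∧ b) ∨ ¬d)
⇔ ((¬a ∧ ¬c) ∨ (a ∧ c) ∨ ¬b ∨ d) ∧ (((a ∨ c) ∧ (¬a ∨ ¬c) ∧ b) ∨ ¬d)
⇔ (¬a ∨ a ∨ ¬b ∨ d) ∧ (¬a ∨ c ∨ ¬b ∨ d) ∧ (¬c ∨ a ∨ ¬b ∨ d) ∧ (¬c ∨ c ∨ ¬b ∨ d) ∧ (a ∨ c ∨ ¬d) ∧ (¬a ∨ ¬c ∨ ¬d) ∧ (b ∨ ¬d)
⇔ (¬a ∨ c ∨ ¬b ∨ d) ∧ (¬c ∨ a ∨ ¬b ∨ d) ∧ (a ∨ c ∨ ¬d) ∧ (¬a ∨ ¬c ∨ ¬d) ∧ (b ∨ ¬d)

(¬a ∨ c ∨ ¬b ∨ d) ∧ (¬c ∨ a ∨ ¬b ∨ d) ∧ (a ∨ c ∨ ¬d) ∧ (¬a ∨ ¬c ∨ ¬d) ∧ (b ∨ ¬d)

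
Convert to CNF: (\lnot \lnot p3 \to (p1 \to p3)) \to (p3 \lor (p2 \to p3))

(\lnot \lnot p3 \to (p1 \to p3)) \to (p3 \lor (p2 \to p3))
⇔ \lnot (\lnot \lnot p3 \to (p1 \to p3)) \lor p3 \lor (p2 \to p3)   — eliminate \to
⇔ \lnot (\lnot \lnot \lnot p3 \lor (p1 \to p3)) \lor p3 \lor (p2 \to p3)   — eliminate \to
⇔ \lnot (\lnot \lnot \lnot p3 \lor \lnot p1 \lor p3) \lor p3 \lor (p2 \to p3)   — eliminate \to
⇔ \lnot (\lnot \lnot \lnot p3 \lor \lnot p1 \lor p3) \lor p3 \lor \lnot p2 \lor p3   — eliminate \to
⇔ (\lnot \lnot \lnot \lnot p3 \land \lnot \lnot p1 \land \lnot p3) \lor p3 \lor \lnot p2 \lor p3   — De Morgan
⇔ (\lnot \lnot p3 \land \lnot \lnot p1 \land \lnot p3) \lor p3 \lor \lnot p2 \lor p3   — double negation
⇔ (p3 \land \lnot \lnot p1 \land \lnot p3) \lor p3 \lor \lnot p2 \lor p3   — double negation
⇔ (p3 \land p1 \land \lnot p3) \lor p3 \lor \lnot p2 \lor p3   — double negation
⇔ (p3 \lor p3 \lor \lnot p2 \lor p3) \land (p1 \lor p3 \lor \lnot p2 \lor p3) \land (\lnot p3 \lor p3 \lor \lnot p2 \lor p3)   — distribute \lor over \land
⇔ p3 \lor \lnot p2   — simplify

p3 \lor \lnot p2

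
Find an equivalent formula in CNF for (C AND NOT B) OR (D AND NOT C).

(C OR D) AND (NOT B OR D) AND (NOT B OR NOT C)

(C AND NOT B) OR (D AND NOT C)
= (C OR D) AND (C OR NOT C) AND (NOT B OR D) AND (NOT B OR NOT C)
= (C OR D) AND (NOT B OR D) AND (NOT B OR NOT C)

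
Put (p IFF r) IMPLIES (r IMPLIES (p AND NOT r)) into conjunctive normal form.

NOT r OR NOT p

(p IFF r) IMPLIES (r IMPLIES (p AND NOT r))
⇔ NOT (p IFF r) OR (r IMPLIES (p AND NOT r))   (eliminate IMPLIES)
⇔ NOT ((p IMPLIES r) AND (r IMPLIES p)) OR (r IMPLIES (p AND NOT r))   (eliminate IFF)
⇔ NOT ((NOT p OR r) AND (r IMPLIES p)) OR (r IMPLIES (p AND NOT r))   (eliminate IMPLIES)
⇔ NOT ((NOT p OR r) AND (NOT r OR p)) OR (r IMPLIES (p AND NOT r))   (eliminate IMPLIES)
⇔ NOT ((NOT p OR r) AND (NOT r OR p)) OR NOT r OR (p AND NOT r)   (eliminate IMPLIES)
⇔ NOT (NOT p OR r) OR NOT (NOT r OR p) OR NOT r OR (p AND NOT r)   (De Morgan)
⇔ (NOT NOT p AND NOT r) OR NOT (NOT r OR p) OR NOT r OR (p AND NOT r)   (De Morgan)
⇔ (p AND NOT r) OR NOT (NOT r OR p) OR NOT r OR (p AND NOT r)   (double negation)
⇔ (p AND NOT r) OR (NOT NOT r AND NOT p) OR NOT r OR (p AND NOT r)   (De Morgan)
⇔ (p AND NOT r) OR (r AND NOT p) OR NOT r OR (p AND NOT r)   (double negation)
⇔ (p OR r OR NOT r OR p) AND (p OR r OR NOT r OR NOT r) AND (p OR NOT p OR NOT r OR p) AND (p OR NOT p OR NOT r OR NOT r) AND (NOT r OR r OR NOT r OR p) AND (NOT r OR r OR NOT r OR NOT r) AND (NOT r OR NOT p OR NOT r OR p) AND (NOT r OR NOT p OR NOT r OR NOT r)   (distribute OR over AND)
⇔ NOT r OR NOT p   (simplify)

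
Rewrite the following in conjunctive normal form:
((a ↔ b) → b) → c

(¬a ∨ b ∨ c) ∧ (¬b ∨ c)

((a ↔ b) → b) → c
≡ ¬((a ↔ b) → b) ∨ c   (eliminate →)
≡ ¬(¬(a ↔ b) ∨ b) ∨ c   (eliminate →)
≡ ¬(¬((a → b) ∧ (b → a)) ∨ b) ∨ c   (eliminate ↔)
≡ ¬(¬((¬a ∨ b) ∧ (b → a)) ∨ b) ∨ c   (eliminate →)
≡ ¬(¬((¬a ∨ b) ∧ (¬b ∨ a)) ∨ b) ∨ c   (eliminate →)
≡ (¬¬((¬a ∨ b) ∧ (¬b ∨ a)) ∧ ¬b) ∨ c   (De Morgan)
≡ ((¬a ∨ b) ∧ (¬b ∨ a) ∧ ¬b) ∨ c   (double negation)
≡ (¬a ∨ b ∨ c) ∧ (¬b ∨ a ∨ c) ∧ (¬b ∨ c)   (distribute ∨ over ∧)
≡ (¬a ∨ b ∨ c) ∧ (¬b ∨ c)   (simplify)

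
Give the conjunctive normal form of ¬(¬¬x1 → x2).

x1 ∧ ¬x2

¬(¬¬x1 → x2)
≡ ¬(¬¬¬x1 ∨ x2)   [eliminate →]
≡ ¬¬¬¬x1 ∧ ¬x2   [De Morgan]
≡ ¬¬x1 ∧ ¬x2   [double negation]
≡ x1 ∧ ¬x2   [double negation]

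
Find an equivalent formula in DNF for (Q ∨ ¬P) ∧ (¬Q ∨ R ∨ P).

(Q ∨ ¬P) ∧ (¬Q ∨ R ∨ P)
≡ (Q ∧ ¬Q) ∨ (Q ∧ R) ∨ (Q ∧ P) ∨ (¬P ∧ ¬Q) ∨ (¬P ∧ R) ∨ (¬P ∧ P)   (distribute ∧ over ∨)
≡ (Q ∧ R) ∨ (Q ∧ P) ∨ (¬P ∧ ¬Q) ∨ (¬P ∧ R)   (simplify)

(Q ∧ R) ∨ (Q ∧ P) ∨ (¬P ∧ ¬Q) ∨ (¬P ∧ R)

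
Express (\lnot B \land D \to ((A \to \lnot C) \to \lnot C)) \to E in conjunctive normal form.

(\lnot B \land D \to ((A \to \lnot C) \to \lnot C)) \to E
= \lnot (\lnot B \land D \to ((A \to \lnot C) \to \lnot C)) \lor E   [eliminate \to]
= \lnot (\lnot (\lnot B \land D) \lor ((A \to \lnot C) \to \lnot C)) \lor E   [eliminate \to]
= \lnot (\lnot (\lnot B \land D) \lor \lnot (A \to \lnot C) \lor \lnot C) \lor E   [eliminate \to]
= \lnot (\lnot (\lnot B \land D) \lor \lnot (\lnot A \lor \lnot C) \lor \lnot C) \lor E   [eliminate \to]
= \lnot \lnot (\lnot B \land D) \land \lnot \lnot (\lnot A \lor \lnot C) \land \lnot \lnot C \lor E   [De Morgan]
= \lnot B \land D \land \lnot \lnot (\lnot A \lor \lnot C) \land \lnot \lnot C \lor E   [double negation]
= \lnot B \land D \land (\lnot A \lor \lnot C) \land \lnot \lnot C \lor E   [double negation]
= \lnot B \land D \land (\lnot A \lor \lnot C) \land C \lor E   [double negation]
= (\lnot B \lor E) \land (D \lor E) \land (\lnot A \lor \lnot C \lor E) \land (C \lor E)   [distribute \lor over \land]

(\lnot B \lor E) \land (D \lor E) \land (\lnot A \lor \lnot C \lor E) \land (C \lor E)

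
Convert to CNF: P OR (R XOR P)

P OR R

P OR (R XOR P)
≡ P OR ((R OR P) AND NOT (R AND P))   [expand XOR]
≡ P OR ((R OR P) AND (NOT R OR NOT P))   [De Morgan]
≡ (P OR R OR P) AND (P OR NOT R OR NOT P)   [distribute OR over AND]
≡ P OR R   [simplify]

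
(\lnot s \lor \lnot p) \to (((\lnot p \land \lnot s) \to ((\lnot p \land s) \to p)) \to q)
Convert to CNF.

(\lnot s \lor \lnot p) \to (((\lnot p \land \lnot s) \to ((\lnot p \land s) \to p)) \to q)
⇔ \lnot (\lnot s \lor \lnot p) \lor (((\lnot p \land \lnot s) \to ((\lnot p \land s) \to p)) \to q)   — eliminate \to
⇔ \lnot (\lnot s \lor \lnot p) \lor \lnot ((\lnot p \land \lnot s) \to ((\lnot p \land s) \to p)) \lor q   — eliminate \to
⇔ \lnot (\lnot s \lor \lnot p) \lor \lnot (\lnot (\lnot p \land \lnot s) \lor ((\lnot p \land s) \to p)) \lor q   — eliminate \to
⇔ \lnot (\lnot s \lor \lnot p) \lor \lnot (\lnot (\lnot p \land \lnot s) \lor \lnot (\lnot p \land s) \lor p) \lor q   — eliminate \to
⇔ (\lnot \lnot s \land \lnot \lnot p) \lor \lnot (\lnot (\lnot p \land \lnot s) \lor \lnot (\lnot p \land s) \lor p) \lor q   — De Morgan
⇔ (s \land \lnot \lnot p) \lor \lnot (\lnot (\lnot p \land \lnot s) \lor \lnot (\lnot p \land s) \lor p) \lor q   — double negation
⇔ (s \land p) \lor \lnot (\lnot (\lnot p \land \lnot s) \lor \lnot (\lnot p \land s) \lor p) \lor q   — double negation
⇔ (s \land p) \lor (\lnot \lnot (\lnot p \land \lnot s) \land \lnot \lnot (\lnot p \land s) \land \lnot p) \lor q   — De Morgan
⇔ (s \land p) \lor (\lnot p \land \lnot s \land \lnot \lnot (\lnot p \land s) \land \lnot p) \lor q   — double negation
⇔ (s \land p) \lor (\lnot p \land \lnot s \land \lnot p \land s \land \lnot p) \lor q   — double negation
⇔ (s \lor \lnot p \lor q) \land (s \lor \lnot s \lor q) \land (s \lor \lnot p \lor q) \land (s \lor s \lor q) \land (s \lor \lnot p \lor q) \land (p \lor \lnot p \lor q) \land (p \lor \lnot s \lor q) \land (p \lor \lnot p \lor q) \land (p \lor s \lor q) \land (p \lor \lnot p \lor q)   — distribute \lor over \land
⇔ (s \lor q) \land (p \lor \lnot s \lor q)   — simplify

(s \lor q) \land (p \lor \lnot s \lor q)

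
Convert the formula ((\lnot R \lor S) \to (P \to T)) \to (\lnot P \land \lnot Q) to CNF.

((\lnot R \lor S) \to (P \to T)) \to (\lnot P \land \lnot Q)
= \lnot ((\lnot R \lor S) \to (P \to T)) \lor (\lnot P \land \lnot Q)   [eliminate \to]
= \lnot (\lnot (\lnot R \lor S) \lor (P \to T)) \lor (\lnot P \land \lnot Q)   [eliminate \to]
= \lnot (\lnot (\lnot R \lor S) \lor \lnot P \lor T) \lor (\lnot P \land \lnot Q)   [eliminate \to]
= (\lnot \lnot (\lnot R \lor S) \land \lnot \lnot P \land \lnot T) \lor (\lnot P \land \lnot Q)   [De Morgan]
= ((\lnot R \lor S) \land \lnot \lnot P \land \lnot T) \lor (\lnot P \land \lnot Q)   [double negation]
= ((\lnot R \lor S) \land P \land \lnot T) \lor (\lnot P \land \lnot Q)   [double negation]
= (\lnot R \lor S \lor \lnot P) \land (\lnot R \lor S \lor \lnot Q) \land (P \lor \lnot P) \land (P \lor \lnot Q) \land (\lnot T \lor \lnot P) \land (\lnot T \lor \lnot Q)   [distribute \lor over \land]
= (\lnot R \lor S \lor \lnot P) \land (\lnot R \lor S \lor \lnot Q) \land (P \lor \lnot Q) \land (\lnot T \lor \lnot P) \land (\lnot T \lor \lnot Q)   [simplify]

(\lnot R \lor S \lor \lnot P) \land (\lnot R \lor S \lor \lnot Q) \land (P \lor \lnot Q) \land (\lnot T \lor \lnot P) \land (\lnot T \lor \lnot Q)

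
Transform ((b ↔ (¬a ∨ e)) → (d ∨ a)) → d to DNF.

(¬a ∧ b ∧ ¬d) ∨ d

((b ↔ (¬a ∨ e)) → (d ∨ a)) → d
≡ ¬((b ↔ (¬a ∨ e)) → (d ∨ a)) ∨ d
≡ ¬(¬(b ↔ (¬a ∨ e)) ∨ d ∨ a) ∨ d
≡ ¬(¬((b → (¬a ∨ e)) ∧ ((¬a ∨ e) → b)) ∨ d ∨ a) ∨ d
≡ ¬(¬((¬b ∨ ¬a ∨ e) ∧ ((¬a ∨ e) → b)) ∨ d ∨ a) ∨ d
≡ ¬(¬((¬b ∨ ¬a ∨ e) ∧ (¬(¬a ∨ e) ∨ b)) ∨ d ∨ a) ∨ d
≡ (¬¬((¬b ∨ ¬a ∨ e) ∧ (¬(¬a ∨ e) ∨ b)) ∧ ¬d ∧ ¬a) ∨ d
≡ ((¬b ∨ ¬a ∨ e) ∧ (¬(¬a ∨ e) ∨ b) ∧ ¬d ∧ ¬a) ∨ d
≡ ((¬b ∨ ¬a ∨ e) ∧ ((¬¬a ∧ ¬e) ∨ b) ∧ ¬d ∧ ¬a) ∨ d
≡ ((¬b ∨ ¬a ∨ e) ∧ ((a ∧ ¬e) ∨ b) ∧ ¬d ∧ ¬a) ∨ d
≡ (¬b ∧ a ∧ ¬e ∧ ¬d ∧ ¬a) ∨ (¬b ∧ b ∧ ¬d ∧ ¬a) ∨ (¬a ∧ a ∧ ¬e ∧ ¬d ∧ ¬a) ∨ (¬a ∧ b ∧ ¬d ∧ ¬a) ∨ (e ∧ a ∧ ¬e ∧ ¬d ∧ ¬a) ∨ (e ∧ b ∧ ¬d ∧ ¬a) ∨ d
≡ (¬a ∧ b ∧ ¬d) ∨ d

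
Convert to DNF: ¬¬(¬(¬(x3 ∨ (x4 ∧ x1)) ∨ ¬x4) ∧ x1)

¬¬(¬(¬(x3 ∨ (x4 ∧ x1)) ∨ ¬x4) ∧ x1)
≡ ¬(¬(x3 ∨ (x4 ∧ x1)) ∨ ¬x4) ∧ x1   (double negation)
≡ ¬¬(x3 ∨ (x4 ∧ x1)) ∧ ¬¬x4 ∧ x1   (De Morgan)
≡ (x3 ∨ (x4 ∧ x1)) ∧ ¬¬x4 ∧ x1   (double negation)
≡ (x3 ∨ (x4 ∧ x1)) ∧ x4 ∧ x1   (double negation)
≡ (x3 ∧ x4 ∧ x1) ∨ (x4 ∧ x1 ∧ x4 ∧ x1)   (distribute ∧ over ∨)
≡ x4 ∧ x1   (simplify)

x4 ∧ x1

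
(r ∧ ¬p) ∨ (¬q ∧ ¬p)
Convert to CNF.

(r ∨ ¬q) ∧ ¬p

(r ∧ ¬p) ∨ (¬q ∧ ¬p)
= (r ∨ ¬q) ∧ (r ∨ ¬p) ∧ (¬p ∨ ¬q) ∧ (¬p ∨ ¬p)   (distribute ∨ over ∧)
= (r ∨ ¬q) ∧ ¬p   (simplify)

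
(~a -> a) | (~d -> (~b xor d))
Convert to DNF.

a | d | (~b & ~d)

(~a -> a) | (~d -> (~b xor d))
≡ ~~a | a | (~d -> (~b xor d))   [eliminate ->]
≡ ~~a | a | ~~d | (~b xor d)   [eliminate ->]
≡ ~~a | a | ~~d | (~b & ~d) | (~~b & d)   [expand xor]
≡ a | a | ~~d | (~b & ~d) | (~~b & d)   [double negation]
≡ a | a | d | (~b & ~d) | (~~b & d)   [double negation]
≡ a | a | d | (~b & ~d) | (b & d)   [double negation]
≡ a | d | (~b & ~d)   [simplify]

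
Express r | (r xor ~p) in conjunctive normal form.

r | ~p

r | (r xor ~p)
≡ r | ((r | ~p) & ~(r & ~p))   [expand xor]
≡ r | ((r | ~p) & (~r | ~~p))   [De Morgan]
≡ r | ((r | ~p) & (~r | p))   [double negation]
≡ (r | r | ~p) & (r | ~r | p)   [distribute | over &]
≡ r | ~p   [simplify]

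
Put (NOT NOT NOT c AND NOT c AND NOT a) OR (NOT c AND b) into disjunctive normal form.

(NOT NOT NOT c AND NOT c AND NOT a) OR (NOT c AND b)
≡ (NOT c AND NOT c AND NOT a) OR (NOT c AND b)   [double negation]
≡ (NOT c AND NOT a) OR (NOT c AND b)   [simplify]

(NOT c AND NOT a) OR (NOT c AND b)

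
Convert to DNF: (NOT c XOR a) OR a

(NOT c XOR a) OR a
⇔ (NOT c AND NOT a) OR (NOT NOT c AND a) OR a   (expand XOR)
⇔ (NOT c AND NOT a) OR (c AND a) OR a   (double negation)
⇔ (NOT c AND NOT a) OR a   (simplify)

(NOT c AND NOT a) OR a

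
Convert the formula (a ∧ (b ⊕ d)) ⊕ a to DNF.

(¬b ∧ ¬d ∧ a) ∨ (d ∧ b ∧ a)

(a ∧ (b ⊕ d)) ⊕ a
⇔ (a ∧ (b ⊕ d) ∧ ¬a) ∨ (¬(a ∧ (b ⊕ d)) ∧ a)   [expand ⊕]
⇔ (a ∧ ((b ∧ ¬d) ∨ (¬b ∧ d)) ∧ ¬a) ∨ (¬(a ∧ (b ⊕ d)) ∧ a)   [expand ⊕]
⇔ (a ∧ ((b ∧ ¬d) ∨ (¬b ∧ d)) ∧ ¬a) ∨ (¬(a ∧ ((b ∧ ¬d) ∨ (¬b ∧ d))) ∧ a)   [expand ⊕]
⇔ (a ∧ ((b ∧ ¬d) ∨ (¬b ∧ d)) ∧ ¬a) ∨ ((¬a ∨ ¬((b ∧ ¬d) ∨ (¬b ∧ d))) ∧ a)   [De Morgan]
⇔ (a ∧ ((b ∧ ¬d) ∨ (¬b ∧ d)) ∧ ¬a) ∨ ((¬a ∨ (¬(b ∧ ¬d) ∧ ¬(¬b ∧ d))) ∧ a)   [De Morgan]
⇔ (a ∧ ((b ∧ ¬d) ∨ (¬b ∧ d)) ∧ ¬a) ∨ ((¬a ∨ ((¬b ∨ ¬¬d) ∧ ¬(¬b ∧ d))) ∧ a)   [De Morgan]
⇔ (a ∧ ((b ∧ ¬d) ∨ (¬b ∧ d)) ∧ ¬a) ∨ ((¬a ∨ ((¬b ∨ d) ∧ ¬(¬b ∧ d))) ∧ a)   [double negation]
⇔ (a ∧ ((b ∧ ¬d) ∨ (¬b ∧ d)) ∧ ¬a) ∨ ((¬a ∨ ((¬b ∨ d) ∧ (¬¬b ∨ ¬d))) ∧ a)   [De Morgan]
⇔ (a ∧ ((b ∧ ¬d) ∨ (¬b ∧ d)) ∧ ¬a) ∨ ((¬a ∨ ((¬b ∨ d) ∧ (b ∨ ¬d))) ∧ a)   [double negation]
⇔ (a ∧ b ∧ ¬d ∧ ¬a) ∨ (a ∧ ¬b ∧ d ∧ ¬a) ∨ (¬a ∧ a) ∨ (¬b ∧ b ∧ a) ∨ (¬b ∧ ¬d ∧ a) ∨ (d ∧ b ∧ a) ∨ (d ∧ ¬d ∧ a)   [distribute ∧ over ∨]
⇔ (¬b ∧ ¬d ∧ a) ∨ (d ∧ b ∧ a)   [simplify]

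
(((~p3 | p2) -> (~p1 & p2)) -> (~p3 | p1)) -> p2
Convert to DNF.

(((~p3 | p2) -> (~p1 & p2)) -> (~p3 | p1)) -> p2
≡ ~(((~p3 | p2) -> (~p1 & p2)) -> (~p3 | p1)) | p2
≡ ~(~((~p3 | p2) -> (~p1 & p2)) | ~p3 | p1) | p2
≡ ~(~(~(~p3 | p2) | (~p1 & p2)) | ~p3 | p1) | p2
≡ (~~(~(~p3 | p2) | (~p1 & p2)) & ~~p3 & ~p1) | p2
≡ ((~(~p3 | p2) | (~p1 & p2)) & ~~p3 & ~p1) | p2
≡ (((~~p3 & ~p2) | (~p1 & p2)) & ~~p3 & ~p1) | p2
≡ (((p3 & ~p2) | (~p1 & p2)) & ~~p3 & ~p1) | p2
≡ (((p3 & ~p2) | (~p1 & p2)) & p3 & ~p1) | p2
≡ (p3 & ~p2 & p3 & ~p1) | (~p1 & p2 & p3 & ~p1) | p2
≡ (p3 & ~p2 & ~p1) | p2

(p3 & ~p2 & ~p1) | p2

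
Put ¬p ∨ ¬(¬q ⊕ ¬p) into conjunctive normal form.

¬p ∨ q

¬p ∨ ¬(¬q ⊕ ¬p)
≡ ¬p ∨ ¬((¬q ∨ ¬p) ∧ ¬(¬q ∧ ¬p))   [expand ⊕]
≡ ¬p ∨ ¬(¬q ∨ ¬p) ∨ ¬¬(¬q ∧ ¬p)   [De Morgan]
≡ ¬p ∨ (¬¬q ∧ ¬¬p) ∨ ¬¬(¬q ∧ ¬p)   [De Morgan]
≡ ¬p ∨ (q ∧ ¬¬p) ∨ ¬¬(¬q ∧ ¬p)   [double negation]
≡ ¬p ∨ (q ∧ p) ∨ ¬¬(¬q ∧ ¬p)   [double negation]
≡ ¬p ∨ (q ∧ p) ∨ (¬q ∧ ¬p)   [double negation]
≡ (¬p ∨ q ∨ ¬q) ∧ (¬p ∨ q ∨ ¬p) ∧ (¬p ∨ p ∨ ¬q) ∧ (¬p ∨ p ∨ ¬p)   [distribute ∨ over ∧]
≡ ¬p ∨ q   [simplify]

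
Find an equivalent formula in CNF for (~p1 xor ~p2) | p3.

(~p1 | ~p2 | p3) & (p1 | p2 | p3)

(~p1 xor ~p2) | p3
≡ ((~p1 | ~p2) & ~(~p1 & ~p2)) | p3   — expand xor
≡ ((~p1 | ~p2) & (~~p1 | ~~p2)) | p3   — De Morgan
≡ ((~p1 | ~p2) & (p1 | ~~p2)) | p3   — double negation
≡ ((~p1 | ~p2) & (p1 | p2)) | p3   — double negation
≡ (~p1 | ~p2 | p3) & (p1 | p2 | p3)   — distribute | over &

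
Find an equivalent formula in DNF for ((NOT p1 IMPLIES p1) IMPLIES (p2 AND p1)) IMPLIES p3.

((NOT p1 IMPLIES p1) IMPLIES (p2 AND p1)) IMPLIES p3
≡ NOT ((NOT p1 IMPLIES p1) IMPLIES (p2 AND p1)) OR p3   (eliminate IMPLIES)
≡ NOT (NOT (NOT p1 IMPLIES p1) OR (p2 AND p1)) OR p3   (eliminate IMPLIES)
≡ NOT (NOT (NOT NOT p1 OR p1) OR (p2 AND p1)) OR p3   (eliminate IMPLIES)
≡ (NOT NOT (NOT NOT p1 OR p1) AND NOT (p2 AND p1)) OR p3   (De Morgan)
≡ ((NOT NOT p1 OR p1) AND NOT (p2 AND p1)) OR p3   (double negation)
≡ ((p1 OR p1) AND NOT (p2 AND p1)) OR p3   (double negation)
≡ ((p1 OR p1) AND (NOT p2 OR NOT p1)) OR p3   (De Morgan)
≡ (p1 AND NOT p2) OR (p1 AND NOT p1) OR (p1 AND NOT p2) OR (p1 AND NOT p1) OR p3   (distribute AND over OR)
≡ (p1 AND NOT p2) OR p3   (simplify)

(p1 AND NOT p2) OR p3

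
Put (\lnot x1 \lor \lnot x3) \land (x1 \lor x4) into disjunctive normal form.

(\lnot x1 \lor \lnot x3) \land (x1 \lor x4)
= (\lnot x1 \land x1) \lor (\lnot x1 \land x4) \lor (\lnot x3 \land x1) \lor (\lnot x3 \land x4)   — distribute \land over \lor
= (\lnot x1 \land x4) \lor (\lnot x3 \land x1) \lor (\lnot x3 \land x4)   — simplify

(\lnot x1 \land x4) \lor (\lnot x3 \land x1) \lor (\lnot x3 \land x4)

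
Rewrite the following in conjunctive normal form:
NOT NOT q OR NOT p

q OR NOT p

NOT NOT q OR NOT p
= q OR NOT p   [double negation]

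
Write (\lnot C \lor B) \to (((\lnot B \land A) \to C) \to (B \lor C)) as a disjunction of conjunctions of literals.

(\lnot B \land A \land \lnot C) \lor B \lor C

(\lnot C \lor B) \to (((\lnot B \land A) \to C) \to (B \lor C))
≡ \lnot (\lnot C \lor B) \lor (((\lnot B \land A) \to C) \to (B \lor C))   (eliminate \to)
≡ \lnot (\lnot C \lor B) \lor \lnot ((\lnot B \land A) \to C) \lor B \lor C   (eliminate \to)
≡ \lnot (\lnot C \lor B) \lor \lnot (\lnot (\lnot B \land A) \lor C) \lor B \lor C   (eliminate \to)
≡ (\lnot \lnot C \land \lnot B) \lor \lnot (\lnot (\lnot B \land A) \lor C) \lor B \lor C   (De Morgan)
≡ (C \land \lnot B) \lor \lnot (\lnot (\lnot B \land A) \lor C) \lor B \lor C   (double negation)
≡ (C \land \lnot B) \lor (\lnot \lnot (\lnot B \land A) \land \lnot C) \lor B \lor C   (De Morgan)
≡ (C \land \lnot B) \lor (\lnot B \land A \land \lnot C) \lor B \lor C   (double negation)
≡ (\lnot B \land A \land \lnot C) \lor B \lor C   (simplify)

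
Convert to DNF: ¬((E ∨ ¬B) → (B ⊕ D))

(E ∧ D ∧ B) ∨ (¬B ∧ ¬D)

¬((E ∨ ¬B) → (B ⊕ D))
≡ ¬(¬(E ∨ ¬B) ∨ (B ⊕ D))   (eliminate →)
≡ ¬(¬(E ∨ ¬B) ∨ (B ∧ ¬D) ∨ (¬B ∧ D))   (expand ⊕)
≡ ¬¬(E ∨ ¬B) ∧ ¬(B ∧ ¬D) ∧ ¬(¬B ∧ D)   (De Morgan)
≡ (E ∨ ¬B) ∧ ¬(B ∧ ¬D) ∧ ¬(¬B ∧ D)   (double negation)
≡ (E ∨ ¬B) ∧ (¬B ∨ ¬¬D) ∧ ¬(¬B ∧ D)   (De Morgan)
≡ (E ∨ ¬B) ∧ (¬B ∨ D) ∧ ¬(¬B ∧ D)   (double negation)
≡ (E ∨ ¬B) ∧ (¬B ∨ D) ∧ (¬¬B ∨ ¬D)   (De Morgan)
≡ (E ∨ ¬B) ∧ (¬B ∨ D) ∧ (B ∨ ¬D)   (double negation)
≡ (E ∧ ¬B ∧ B) ∨ (E ∧ ¬B ∧ ¬D) ∨ (E ∧ D ∧ B) ∨ (E ∧ D ∧ ¬D) ∨ (¬B ∧ ¬B ∧ B) ∨ (¬B ∧ ¬B ∧ ¬D) ∨ (¬B ∧ D ∧ B) ∨ (¬B ∧ D ∧ ¬D)   (distribute ∧ over ∨)
≡ (E ∧ D ∧ B) ∨ (¬B ∧ ¬D)   (simplify)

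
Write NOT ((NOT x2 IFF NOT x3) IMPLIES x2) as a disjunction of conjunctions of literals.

NOT ((NOT x2 IFF NOT x3) IMPLIES x2)
⇔ NOT (NOT (NOT x2 IFF NOT x3) OR x2)   [eliminate IMPLIES]
⇔ NOT (NOT ((NOT x2 IMPLIES NOT x3) AND (NOT x3 IMPLIES NOT x2)) OR x2)   [eliminate IFF]
⇔ NOT (NOT ((NOT NOT x2 OR NOT x3) AND (NOT x3 IMPLIES NOT x2)) OR x2)   [eliminate IMPLIES]
⇔ NOT (NOT ((NOT NOT x2 OR NOT x3) AND (NOT NOT x3 OR NOT x2)) OR x2)   [eliminate IMPLIES]
⇔ NOT NOT ((NOT NOT x2 OR NOT x3) AND (NOT NOT x3 OR NOT x2)) AND NOT x2   [De Morgan]
⇔ (NOT NOT x2 OR NOT x3) AND (NOT NOT x3 OR NOT x2) AND NOT x2   [double negation]
⇔ (x2 OR NOT x3) AND (NOT NOT x3 OR NOT x2) AND NOT x2   [double negation]
⇔ (x2 OR NOT x3) AND (x3 OR NOT x2) AND NOT x2   [double negation]
⇔ (x2 AND x3 AND NOT x2) OR (x2 AND NOT x2 AND NOT x2) OR (NOT x3 AND x3 AND NOT x2) OR (NOT x3 AND NOT x2 AND NOT x2)   [distribute AND over OR]
⇔ NOT x3 AND NOT x2   [simplify]

NOT x3 AND NOT x2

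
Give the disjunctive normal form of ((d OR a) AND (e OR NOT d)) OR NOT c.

(d AND e) OR (a AND e) OR (a AND NOT d) OR NOT c

((d OR a) AND (e OR NOT d)) OR NOT c
⇔ (d AND e) OR (d AND NOT d) OR (a AND e) OR (a AND NOT d) OR NOT c   [distribute AND over OR]
⇔ (d AND e) OR (a AND e) OR (a AND NOT d) OR NOT c   [simplify]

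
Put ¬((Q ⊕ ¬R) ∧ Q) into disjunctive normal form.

¬((Q ⊕ ¬R) ∧ Q)
≡ ¬(((Q ∧ ¬¬R) ∨ (¬Q ∧ ¬R)) ∧ Q)   [expand ⊕]
≡ ¬((Q ∧ ¬¬R) ∨ (¬Q ∧ ¬R)) ∨ ¬Q   [De Morgan]
≡ (¬(Q ∧ ¬¬R) ∧ ¬(¬Q ∧ ¬R)) ∨ ¬Q   [De Morgan]
≡ ((¬Q ∨ ¬¬¬R) ∧ ¬(¬Q ∧ ¬R)) ∨ ¬Q   [De Morgan]
≡ ((¬Q ∨ ¬R) ∧ ¬(¬Q ∧ ¬R)) ∨ ¬Q   [double negation]
≡ ((¬Q ∨ ¬R) ∧ (¬¬Q ∨ ¬¬R)) ∨ ¬Q   [De Morgan]
≡ ((¬Q ∨ ¬R) ∧ (Q ∨ ¬¬R)) ∨ ¬Q   [double negation]
≡ ((¬Q ∨ ¬R) ∧ (Q ∨ R)) ∨ ¬Q   [double negation]
≡ (¬Q ∧ Q) ∨ (¬Q ∧ R) ∨ (¬R ∧ Q) ∨ (¬R ∧ R) ∨ ¬Q   [distribute ∧ over ∨]
≡ (¬R ∧ Q) ∨ ¬Q   [simplify]

(¬R ∧ Q) ∨ ¬Q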